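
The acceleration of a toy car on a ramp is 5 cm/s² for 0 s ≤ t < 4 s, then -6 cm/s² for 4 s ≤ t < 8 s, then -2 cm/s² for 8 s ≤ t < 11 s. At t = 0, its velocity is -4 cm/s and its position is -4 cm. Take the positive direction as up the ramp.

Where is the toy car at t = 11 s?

On each constant-a segment, Δv = aΔt and Δx = v₀Δt + ½aΔt²; chain segment to segment.
0–4 s: v starts -4 cm/s; Δx = -4·4 + ½·5·4² = 24 cm; v ends 16 cm/s.
4–8 s: v starts 16 cm/s; Δx = 16·4 + ½·-6·4² = 16 cm; v ends -8 cm/s.
8–11 s: v starts -8 cm/s; Δx = -8·3 + ½·-2·3² = -33 cm; v ends -14 cm/s.
x(11) = -4 + Σ Δx = 3 cm.

3 cm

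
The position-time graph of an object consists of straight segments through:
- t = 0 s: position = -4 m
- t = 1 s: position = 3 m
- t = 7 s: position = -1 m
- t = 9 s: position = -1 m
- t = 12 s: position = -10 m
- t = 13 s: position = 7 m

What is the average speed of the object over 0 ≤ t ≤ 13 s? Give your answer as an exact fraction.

37/13 m/s

Average speed = (total path length)/(elapsed time); on a piecewise-linear x-t graph the path length is Σ|Δx|.
0–1 s: |Δx| = |3 − -4| = 7 m
1–7 s: |Δx| = |-1 − 3| = 4 m
7–9 s: |Δx| = |-1 − -1| = 0 m
9–12 s: |Δx| = |-10 − -1| = 9 m
12–13 s: |Δx| = |7 − -10| = 17 m
Total path = 37 m; average speed = 37/13 = 37/13 m/s.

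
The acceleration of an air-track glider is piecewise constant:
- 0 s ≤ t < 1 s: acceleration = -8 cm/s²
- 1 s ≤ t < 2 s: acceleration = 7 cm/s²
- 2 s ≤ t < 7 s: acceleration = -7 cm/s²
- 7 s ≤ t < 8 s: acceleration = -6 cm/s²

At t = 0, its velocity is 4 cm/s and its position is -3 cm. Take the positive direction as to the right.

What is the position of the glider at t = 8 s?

-111 cm

On each constant-a segment, Δv = aΔt and Δx = v₀Δt + ½aΔt²; chain segment to segment.
0–1 s: v starts 4 cm/s; Δx = 4·1 + ½·-8·1² = 0 cm; v ends -4 cm/s.
1–2 s: v starts -4 cm/s; Δx = -4·1 + ½·7·1² = -0.5 cm; v ends 3 cm/s.
2–7 s: v starts 3 cm/s; Δx = 3·5 + ½·-7·5² = -72.5 cm; v ends -32 cm/s.
7–8 s: v starts -32 cm/s; Δx = -32·1 + ½·-6·1² = -35 cm; v ends -38 cm/s.
x(8) = -3 + Σ Δx = -111 cm.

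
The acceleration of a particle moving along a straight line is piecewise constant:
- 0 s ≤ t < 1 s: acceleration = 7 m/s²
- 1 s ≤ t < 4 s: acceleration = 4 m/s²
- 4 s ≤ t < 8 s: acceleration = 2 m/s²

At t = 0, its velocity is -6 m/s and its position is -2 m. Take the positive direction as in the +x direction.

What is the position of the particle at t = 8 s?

On each constant-a segment, Δv = aΔt and Δx = v₀Δt + ½aΔt²; chain segment to segment.
0–1 s: v starts -6 m/s; Δx = -6·1 + ½·7·1² = -2.5 m; v ends 1 m/s.
1–4 s: v starts 1 m/s; Δx = 1·3 + ½·4·3² = 21 m; v ends 13 m/s.
4–8 s: v starts 13 m/s; Δx = 13·4 + ½·2·4² = 68 m; v ends 21 m/s.
x(8) = -2 + Σ Δx = 84.5 m.

84.5 m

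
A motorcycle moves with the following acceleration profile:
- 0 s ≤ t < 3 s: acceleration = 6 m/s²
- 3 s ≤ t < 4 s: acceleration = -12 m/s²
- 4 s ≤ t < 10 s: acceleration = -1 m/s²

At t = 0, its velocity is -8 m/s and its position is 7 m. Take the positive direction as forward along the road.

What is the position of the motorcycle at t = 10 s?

On each constant-a segment, Δv = aΔt and Δx = v₀Δt + ½aΔt²; chain segment to segment.
0–3 s: v starts -8 m/s; Δx = -8·3 + ½·6·3² = 3 m; v ends 10 m/s.
3–4 s: v starts 10 m/s; Δx = 10·1 + ½·-12·1² = 4 m; v ends -2 m/s.
4–10 s: v starts -2 m/s; Δx = -2·6 + ½·-1·6² = -30 m; v ends -8 m/s.
x(10) = 7 + Σ Δx = -16 m.

-16 m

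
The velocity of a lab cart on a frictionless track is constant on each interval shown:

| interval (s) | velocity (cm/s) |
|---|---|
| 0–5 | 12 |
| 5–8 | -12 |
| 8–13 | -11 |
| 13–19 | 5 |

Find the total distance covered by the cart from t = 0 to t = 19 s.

Total distance travelled is ∫|v| dt — sum the magnitudes of each area piece.
0–5 s: |12| × 5 = 60 cm
5–8 s: |-12| × 3 = 36 cm
8–13 s: |-11| × 5 = 55 cm
13–19 s: |5| × 6 = 30 cm
Total distance = 181 cm

181 cm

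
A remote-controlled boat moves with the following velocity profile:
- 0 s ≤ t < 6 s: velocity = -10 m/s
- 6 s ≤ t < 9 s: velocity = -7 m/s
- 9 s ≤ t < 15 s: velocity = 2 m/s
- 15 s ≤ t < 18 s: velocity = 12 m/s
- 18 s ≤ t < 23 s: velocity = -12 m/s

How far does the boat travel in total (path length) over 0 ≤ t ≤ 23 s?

189 m

Distance (not displacement) is the total path length: add the absolute areas under v-t.
0–6 s: |-10| × 6 = 60 m
6–9 s: |-7| × 3 = 21 m
9–15 s: |2| × 6 = 12 m
15–18 s: |12| × 3 = 36 m
18–23 s: |-12| × 5 = 60 m
Total distance = 189 m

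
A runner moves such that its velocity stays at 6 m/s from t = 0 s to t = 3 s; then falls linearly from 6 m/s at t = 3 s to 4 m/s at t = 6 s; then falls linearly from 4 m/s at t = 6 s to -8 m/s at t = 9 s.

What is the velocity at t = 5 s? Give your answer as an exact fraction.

14/3 m/s

On 3–6 s the graph is linear from 6 to 4 m/s: v(5) = 6 + (4 − 6)·(5 − 3)/(6 − 3) = 14/3 m/s.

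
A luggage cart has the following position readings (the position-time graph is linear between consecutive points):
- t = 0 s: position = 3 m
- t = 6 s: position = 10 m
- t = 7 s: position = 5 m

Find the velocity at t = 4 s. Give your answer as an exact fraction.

7/6 m/s

Velocity is the slope of the x-t graph on 0–6 s: (10 − 3)/(6 − 0) = 7/6 m/s.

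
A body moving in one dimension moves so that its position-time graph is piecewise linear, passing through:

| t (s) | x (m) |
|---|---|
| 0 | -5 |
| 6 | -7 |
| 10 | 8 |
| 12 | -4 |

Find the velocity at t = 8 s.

Velocity is the slope of the x-t graph on 6–10 s: (8 − -7)/(10 − 6) = 3.75 m/s.

3.75 m/s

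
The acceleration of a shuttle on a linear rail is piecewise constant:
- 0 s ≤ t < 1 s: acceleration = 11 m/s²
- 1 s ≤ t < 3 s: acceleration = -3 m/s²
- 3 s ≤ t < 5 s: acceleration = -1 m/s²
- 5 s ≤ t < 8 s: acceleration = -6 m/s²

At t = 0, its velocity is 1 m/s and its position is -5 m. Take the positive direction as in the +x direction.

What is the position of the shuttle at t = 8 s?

On each constant-a segment, Δv = aΔt and Δx = v₀Δt + ½aΔt²; chain segment to segment.
0–1 s: v starts 1 m/s; Δx = 1·1 + ½·11·1² = 6.5 m; v ends 12 m/s.
1–3 s: v starts 12 m/s; Δx = 12·2 + ½·-3·2² = 18 m; v ends 6 m/s.
3–5 s: v starts 6 m/s; Δx = 6·2 + ½·-1·2² = 10 m; v ends 4 m/s.
5–8 s: v starts 4 m/s; Δx = 4·3 + ½·-6·3² = -15 m; v ends -14 m/s.
x(8) = -5 + Σ Δx = 14.5 m.

14.5 m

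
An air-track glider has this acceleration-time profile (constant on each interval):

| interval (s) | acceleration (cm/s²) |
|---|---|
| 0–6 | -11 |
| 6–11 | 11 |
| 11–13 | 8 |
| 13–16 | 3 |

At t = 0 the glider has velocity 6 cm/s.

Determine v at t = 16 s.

20 cm/s

Δv equals the area under the a-t graph; then v = v₀ + Δv.
0–6 s: -11 × 6 = -66 cm/s
6–11 s: 11 × 5 = 55 cm/s
11–13 s: 8 × 2 = 16 cm/s
13–16 s: 3 × 3 = 9 cm/s
Δv = 14 cm/s, so v(16) = 6 + (14) = 20 cm/s.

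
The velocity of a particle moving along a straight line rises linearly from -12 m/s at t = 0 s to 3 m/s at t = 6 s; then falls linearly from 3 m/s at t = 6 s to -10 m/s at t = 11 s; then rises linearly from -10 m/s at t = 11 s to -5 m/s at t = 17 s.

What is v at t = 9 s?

On 6–11 s the graph is linear from 3 to -10 m/s: v(9) = 3 + (-10 − 3)·(9 − 6)/(11 − 6) = -4.8 m/s.

-4.8 m/s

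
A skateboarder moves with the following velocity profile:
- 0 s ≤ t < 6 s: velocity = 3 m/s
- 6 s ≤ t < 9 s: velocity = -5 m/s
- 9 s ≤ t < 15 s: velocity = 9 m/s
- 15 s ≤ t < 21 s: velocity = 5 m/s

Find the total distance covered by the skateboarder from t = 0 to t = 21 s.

Distance (not displacement) is the total path length: add the absolute areas under v-t.
0–6 s: |3| × 6 = 18 m
6–9 s: |-5| × 3 = 15 m
9–15 s: |9| × 6 = 54 m
15–21 s: |5| × 6 = 30 m
Total distance = 117 m

117 m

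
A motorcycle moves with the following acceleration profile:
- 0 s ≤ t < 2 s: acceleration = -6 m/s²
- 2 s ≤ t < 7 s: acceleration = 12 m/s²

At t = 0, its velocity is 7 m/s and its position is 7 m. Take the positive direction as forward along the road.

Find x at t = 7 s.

On each constant-a segment, Δv = aΔt and Δx = v₀Δt + ½aΔt²; chain segment to segment.
0–2 s: v starts 7 m/s; Δx = 7·2 + ½·-6·2² = 2 m; v ends -5 m/s.
2–7 s: v starts -5 m/s; Δx = -5·5 + ½·12·5² = 125 m; v ends 55 m/s.
x(7) = 7 + Σ Δx = 134 m.

134 m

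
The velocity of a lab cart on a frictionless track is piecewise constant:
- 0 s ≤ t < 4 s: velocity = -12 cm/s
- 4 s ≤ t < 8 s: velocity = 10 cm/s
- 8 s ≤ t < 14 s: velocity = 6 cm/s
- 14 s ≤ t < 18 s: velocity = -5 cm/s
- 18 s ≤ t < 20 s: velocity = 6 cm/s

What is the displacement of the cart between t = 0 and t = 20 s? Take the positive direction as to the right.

Displacement is the signed area under the v-t curve.
0–4 s: -12 × 4 = -48 cm
4–8 s: 10 × 4 = 40 cm
8–14 s: 6 × 6 = 36 cm
14–18 s: -5 × 4 = -20 cm
18–20 s: 6 × 2 = 12 cm
Net displacement = 20 cm

20 cm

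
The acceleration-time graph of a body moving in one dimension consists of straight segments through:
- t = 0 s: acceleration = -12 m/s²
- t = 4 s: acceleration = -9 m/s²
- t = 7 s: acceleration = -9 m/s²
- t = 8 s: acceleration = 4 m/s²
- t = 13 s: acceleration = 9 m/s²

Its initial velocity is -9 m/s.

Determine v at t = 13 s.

-48 m/s

Δv equals the area under the a-t graph; then v = v₀ + Δv.
0–4 s: ½(-12 + -9)(4) = -42 m/s
4–7 s: -9 × 3 = -27 m/s
7–8 s: ½(-9 + 4)(1) = -2.5 m/s
8–13 s: ½(4 + 9)(5) = 32.5 m/s
Δv = -39 m/s, so v(13) = -9 + (-39) = -48 m/s.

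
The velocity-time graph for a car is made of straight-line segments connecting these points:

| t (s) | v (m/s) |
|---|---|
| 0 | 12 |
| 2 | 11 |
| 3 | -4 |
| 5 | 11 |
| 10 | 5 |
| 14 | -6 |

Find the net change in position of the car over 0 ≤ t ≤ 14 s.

71.5 m

Net displacement equals the area under the velocity-time graph (areas below the axis count negative).
0–2 s: ½(12 + 11)(2) = 23 m
2–3 s: ½(11 + -4)(1) = 3.5 m
3–5 s: ½(-4 + 11)(2) = 7 m
5–10 s: ½(11 + 5)(5) = 40 m
10–14 s: ½(5 + -6)(4) = -2 m
Net displacement = 71.5 m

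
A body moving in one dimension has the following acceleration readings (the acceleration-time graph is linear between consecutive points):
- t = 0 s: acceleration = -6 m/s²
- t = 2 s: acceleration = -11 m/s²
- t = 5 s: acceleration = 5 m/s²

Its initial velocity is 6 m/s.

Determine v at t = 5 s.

-20 m/s

Δv equals the area under the a-t graph; then v = v₀ + Δv.
0–2 s: ½(-6 + -11)(2) = -17 m/s
2–5 s: ½(-11 + 5)(3) = -9 m/s
Δv = -26 m/s, so v(5) = 6 + (-26) = -20 m/s.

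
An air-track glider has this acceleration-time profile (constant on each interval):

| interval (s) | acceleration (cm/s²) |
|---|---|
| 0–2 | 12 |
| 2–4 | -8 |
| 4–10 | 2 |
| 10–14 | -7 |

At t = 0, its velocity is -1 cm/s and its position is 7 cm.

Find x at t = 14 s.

On each constant-a segment, Δv = aΔt and Δx = v₀Δt + ½aΔt²; chain segment to segment.
0–2 s: v starts -1 cm/s; Δx = -1·2 + ½·12·2² = 22 cm; v ends 23 cm/s.
2–4 s: v starts 23 cm/s; Δx = 23·2 + ½·-8·2² = 30 cm; v ends 7 cm/s.
4–10 s: v starts 7 cm/s; Δx = 7·6 + ½·2·6² = 78 cm; v ends 19 cm/s.
10–14 s: v starts 19 cm/s; Δx = 19·4 + ½·-7·4² = 20 cm; v ends -9 cm/s.
x(14) = 7 + Σ Δx = 157 cm.

157 cm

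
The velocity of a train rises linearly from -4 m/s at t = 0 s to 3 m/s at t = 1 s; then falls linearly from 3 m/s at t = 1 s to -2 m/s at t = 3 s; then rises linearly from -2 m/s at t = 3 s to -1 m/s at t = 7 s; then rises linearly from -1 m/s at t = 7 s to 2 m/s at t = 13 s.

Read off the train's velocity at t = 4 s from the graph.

-1.75 m/s

On 3–7 s the graph is linear from -2 to -1 m/s: v(4) = -2 + (-1 − -2)·(4 − 3)/(7 − 3) = -1.75 m/s.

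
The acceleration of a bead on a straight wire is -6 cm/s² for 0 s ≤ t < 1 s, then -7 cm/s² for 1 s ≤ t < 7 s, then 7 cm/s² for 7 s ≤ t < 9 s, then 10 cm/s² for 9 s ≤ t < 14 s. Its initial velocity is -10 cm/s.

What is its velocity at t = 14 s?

Δv equals the area under the a-t graph; then v = v₀ + Δv.
0–1 s: -6 × 1 = -6 cm/s
1–7 s: -7 × 6 = -42 cm/s
7–9 s: 7 × 2 = 14 cm/s
9–14 s: 10 × 5 = 50 cm/s
Δv = 16 cm/s, so v(14) = -10 + (16) = 6 cm/s.

6 cm/s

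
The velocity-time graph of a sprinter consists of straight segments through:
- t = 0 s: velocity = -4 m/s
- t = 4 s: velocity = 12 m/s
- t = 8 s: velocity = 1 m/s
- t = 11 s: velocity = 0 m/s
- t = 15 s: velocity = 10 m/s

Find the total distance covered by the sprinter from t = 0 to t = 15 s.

67.5 m

Total distance travelled is ∫|v| dt — sum the magnitudes of each area piece.
0–4 s: v = 0 at t = 1 s; triangle areas 2 + 18 = 20 m
4–8 s: |½(12 + 1)(4)| = 26 m
8–11 s: |½(1 + 0)(3)| = 1.5 m
11–15 s: |½(0 + 10)(4)| = 20 m
Total distance = 67.5 m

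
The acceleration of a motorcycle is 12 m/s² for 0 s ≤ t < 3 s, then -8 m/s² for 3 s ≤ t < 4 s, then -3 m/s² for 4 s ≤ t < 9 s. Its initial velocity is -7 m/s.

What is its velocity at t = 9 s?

Δv equals the area under the a-t graph; then v = v₀ + Δv.
0–3 s: 12 × 3 = 36 m/s
3–4 s: -8 × 1 = -8 m/s
4–9 s: -3 × 5 = -15 m/s
Δv = 13 m/s, so v(9) = -7 + (13) = 6 m/s.

6 m/s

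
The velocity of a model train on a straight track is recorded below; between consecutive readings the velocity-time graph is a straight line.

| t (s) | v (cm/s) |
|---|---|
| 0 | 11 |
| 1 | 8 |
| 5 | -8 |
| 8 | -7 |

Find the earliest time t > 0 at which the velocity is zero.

t = 3 s

v changes sign on 1–5 s (from 8 to -8); the graph is linear there, so v = 0 at t = 1 + (-8)·(5 − 1)/(-8 − 8) = 3 s.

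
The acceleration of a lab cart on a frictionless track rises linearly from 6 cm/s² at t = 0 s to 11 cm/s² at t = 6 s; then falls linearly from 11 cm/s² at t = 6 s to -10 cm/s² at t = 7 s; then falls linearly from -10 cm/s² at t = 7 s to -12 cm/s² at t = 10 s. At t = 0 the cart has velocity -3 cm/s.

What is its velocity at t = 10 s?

Δv equals the area under the a-t graph; then v = v₀ + Δv.
0–6 s: ½(6 + 11)(6) = 51 cm/s
6–7 s: ½(11 + -10)(1) = 0.5 cm/s
7–10 s: ½(-10 + -12)(3) = -33 cm/s
Δv = 18.5 cm/s, so v(10) = -3 + (18.5) = 15.5 cm/s.

15.5 cm/s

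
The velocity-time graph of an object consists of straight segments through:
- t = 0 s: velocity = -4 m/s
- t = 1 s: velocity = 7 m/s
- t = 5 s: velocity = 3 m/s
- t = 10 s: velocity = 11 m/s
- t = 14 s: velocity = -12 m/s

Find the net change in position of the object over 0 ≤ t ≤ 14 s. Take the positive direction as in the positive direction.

Displacement is the signed area under the v-t curve.
0–1 s: ½(-4 + 7)(1) = 1.5 m
1–5 s: ½(7 + 3)(4) = 20 m
5–10 s: ½(3 + 11)(5) = 35 m
10–14 s: ½(11 + -12)(4) = -2 m
Net displacement = 54.5 m

54.5 m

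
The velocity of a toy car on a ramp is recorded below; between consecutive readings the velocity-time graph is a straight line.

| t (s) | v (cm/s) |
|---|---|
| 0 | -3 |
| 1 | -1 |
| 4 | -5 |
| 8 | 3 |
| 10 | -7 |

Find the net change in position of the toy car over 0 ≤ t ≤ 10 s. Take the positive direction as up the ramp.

Displacement is the signed area under the v-t curve.
0–1 s: ½(-3 + -1)(1) = -2 cm
1–4 s: ½(-1 + -5)(3) = -9 cm
4–8 s: ½(-5 + 3)(4) = -4 cm
8–10 s: ½(3 + -7)(2) = -4 cm
Net displacement = -19 cm

-19 cm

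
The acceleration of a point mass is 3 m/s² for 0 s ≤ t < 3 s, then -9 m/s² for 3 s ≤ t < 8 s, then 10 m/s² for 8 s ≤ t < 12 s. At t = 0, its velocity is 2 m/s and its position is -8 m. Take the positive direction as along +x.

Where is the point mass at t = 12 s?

On each constant-a segment, Δv = aΔt and Δx = v₀Δt + ½aΔt²; chain segment to segment.
0–3 s: v starts 2 m/s; Δx = 2·3 + ½·3·3² = 19.5 m; v ends 11 m/s.
3–8 s: v starts 11 m/s; Δx = 11·5 + ½·-9·5² = -57.5 m; v ends -34 m/s.
8–12 s: v starts -34 m/s; Δx = -34·4 + ½·10·4² = -56 m; v ends 6 m/s.
x(12) = -8 + Σ Δx = -102 m.

-102 m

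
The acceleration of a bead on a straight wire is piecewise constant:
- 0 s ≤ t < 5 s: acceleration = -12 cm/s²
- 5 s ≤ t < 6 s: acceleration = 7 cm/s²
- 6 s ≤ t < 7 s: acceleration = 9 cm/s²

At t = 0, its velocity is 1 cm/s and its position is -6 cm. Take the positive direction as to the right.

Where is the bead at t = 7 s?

On each constant-a segment, Δv = aΔt and Δx = v₀Δt + ½aΔt²; chain segment to segment.
0–5 s: v starts 1 cm/s; Δx = 1·5 + ½·-12·5² = -145 cm; v ends -59 cm/s.
5–6 s: v starts -59 cm/s; Δx = -59·1 + ½·7·1² = -55.5 cm; v ends -52 cm/s.
6–7 s: v starts -52 cm/s; Δx = -52·1 + ½·9·1² = -47.5 cm; v ends -43 cm/s.
x(7) = -6 + Σ Δx = -254 cm.

-254 cm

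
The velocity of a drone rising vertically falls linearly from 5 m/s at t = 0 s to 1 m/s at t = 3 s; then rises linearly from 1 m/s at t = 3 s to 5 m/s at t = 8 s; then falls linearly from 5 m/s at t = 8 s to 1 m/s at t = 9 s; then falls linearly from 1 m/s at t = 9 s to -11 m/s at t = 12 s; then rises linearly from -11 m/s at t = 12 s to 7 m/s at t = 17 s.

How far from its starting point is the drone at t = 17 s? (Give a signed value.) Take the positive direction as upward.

2 m

Displacement is the signed area under the v-t curve.
0–3 s: ½(5 + 1)(3) = 9 m
3–8 s: ½(1 + 5)(5) = 15 m
8–9 s: ½(5 + 1)(1) = 3 m
9–12 s: ½(1 + -11)(3) = -15 m
12–17 s: ½(-11 + 7)(5) = -10 m
Net displacement = 2 m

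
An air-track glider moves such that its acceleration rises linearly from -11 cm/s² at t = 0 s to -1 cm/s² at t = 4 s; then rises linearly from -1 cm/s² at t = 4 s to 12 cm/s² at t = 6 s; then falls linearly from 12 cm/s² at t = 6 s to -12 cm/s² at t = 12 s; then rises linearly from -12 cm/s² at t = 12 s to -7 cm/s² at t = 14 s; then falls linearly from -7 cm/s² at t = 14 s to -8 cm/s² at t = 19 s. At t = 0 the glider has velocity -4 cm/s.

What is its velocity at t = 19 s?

Δv equals the area under the a-t graph; then v = v₀ + Δv.
0–4 s: ½(-11 + -1)(4) = -24 cm/s
4–6 s: ½(-1 + 12)(2) = 11 cm/s
6–12 s: ½(12 + -12)(6) = 0 cm/s
12–14 s: ½(-12 + -7)(2) = -19 cm/s
14–19 s: ½(-7 + -8)(5) = -37.5 cm/s
Δv = -69.5 cm/s, so v(19) = -4 + (-69.5) = -73.5 cm/s.

-73.5 cm/s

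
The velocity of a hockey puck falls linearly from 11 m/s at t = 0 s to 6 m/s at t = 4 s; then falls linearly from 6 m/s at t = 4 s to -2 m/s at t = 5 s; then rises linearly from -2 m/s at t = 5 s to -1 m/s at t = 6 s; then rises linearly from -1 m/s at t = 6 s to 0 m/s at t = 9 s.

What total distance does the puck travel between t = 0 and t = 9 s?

Distance (not displacement) is the total path length: add the absolute areas under v-t.
0–4 s: |½(11 + 6)(4)| = 34 m
4–5 s: v = 0 at t = 4.75 s; triangle areas 2.25 + 0.25 = 2.5 m
5–6 s: |½(-2 + -1)(1)| = 1.5 m
6–9 s: |½(-1 + 0)(3)| = 1.5 m
Total distance = 39.5 m

39.5 m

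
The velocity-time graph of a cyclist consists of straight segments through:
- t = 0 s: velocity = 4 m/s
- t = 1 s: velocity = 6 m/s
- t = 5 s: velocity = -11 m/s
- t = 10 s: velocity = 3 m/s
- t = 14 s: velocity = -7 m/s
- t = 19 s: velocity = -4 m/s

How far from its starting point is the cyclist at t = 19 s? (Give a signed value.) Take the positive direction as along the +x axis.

Displacement is the signed area under the v-t curve.
0–1 s: ½(4 + 6)(1) = 5 m
1–5 s: ½(6 + -11)(4) = -10 m
5–10 s: ½(-11 + 3)(5) = -20 m
10–14 s: ½(3 + -7)(4) = -8 m
14–19 s: ½(-7 + -4)(5) = -27.5 m
Net displacement = -60.5 m

-60.5 m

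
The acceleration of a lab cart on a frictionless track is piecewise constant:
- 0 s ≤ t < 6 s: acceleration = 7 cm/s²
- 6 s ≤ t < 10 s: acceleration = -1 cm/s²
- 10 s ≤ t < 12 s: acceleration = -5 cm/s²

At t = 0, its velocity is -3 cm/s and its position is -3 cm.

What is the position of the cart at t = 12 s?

On each constant-a segment, Δv = aΔt and Δx = v₀Δt + ½aΔt²; chain segment to segment.
0–6 s: v starts -3 cm/s; Δx = -3·6 + ½·7·6² = 108 cm; v ends 39 cm/s.
6–10 s: v starts 39 cm/s; Δx = 39·4 + ½·-1·4² = 148 cm; v ends 35 cm/s.
10–12 s: v starts 35 cm/s; Δx = 35·2 + ½·-5·2² = 60 cm; v ends 25 cm/s.
x(12) = -3 + Σ Δx = 313 cm.

313 cm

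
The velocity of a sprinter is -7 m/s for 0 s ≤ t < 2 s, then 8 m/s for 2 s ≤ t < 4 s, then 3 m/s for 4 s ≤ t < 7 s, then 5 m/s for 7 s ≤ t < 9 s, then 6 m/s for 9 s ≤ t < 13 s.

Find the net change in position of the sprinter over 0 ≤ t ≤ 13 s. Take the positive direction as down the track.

45 m

Net displacement equals the area under the velocity-time graph (areas below the axis count negative).
0–2 s: -7 × 2 = -14 m
2–4 s: 8 × 2 = 16 m
4–7 s: 3 × 3 = 9 m
7–9 s: 5 × 2 = 10 m
9–13 s: 6 × 4 = 24 m
Net displacement = 45 m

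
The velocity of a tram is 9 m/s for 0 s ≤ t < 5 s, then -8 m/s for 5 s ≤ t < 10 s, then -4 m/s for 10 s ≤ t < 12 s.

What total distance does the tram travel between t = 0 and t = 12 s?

Total distance travelled is ∫|v| dt — sum the magnitudes of each area piece.
0–5 s: |9| × 5 = 45 m
5–10 s: |-8| × 5 = 40 m
10–12 s: |-4| × 2 = 8 m
Total distance = 93 m

93 m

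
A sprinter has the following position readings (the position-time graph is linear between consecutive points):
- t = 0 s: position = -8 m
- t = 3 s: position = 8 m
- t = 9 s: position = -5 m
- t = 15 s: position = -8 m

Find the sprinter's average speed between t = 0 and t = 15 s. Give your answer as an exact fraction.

32/15 m/s

Average speed = (total path length)/(elapsed time); on a piecewise-linear x-t graph the path length is Σ|Δx|.
0–3 s: |Δx| = |8 − -8| = 16 m
3–9 s: |Δx| = |-5 − 8| = 13 m
9–15 s: |Δx| = |-8 − -5| = 3 m
Total path = 32 m; average speed = 32/15 = 32/15 m/s.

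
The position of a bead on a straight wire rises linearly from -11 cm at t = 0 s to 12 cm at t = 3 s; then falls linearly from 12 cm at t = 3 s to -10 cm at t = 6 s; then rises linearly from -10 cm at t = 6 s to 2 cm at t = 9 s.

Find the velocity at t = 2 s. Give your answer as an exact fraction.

Velocity is the slope of the x-t graph on 0–3 s: (12 − -11)/(3 − 0) = 23/3 cm/s.

23/3 cm/s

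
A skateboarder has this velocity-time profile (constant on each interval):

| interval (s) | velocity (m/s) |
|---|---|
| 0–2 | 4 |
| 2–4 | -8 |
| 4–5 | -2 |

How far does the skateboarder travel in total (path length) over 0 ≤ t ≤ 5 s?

Total distance travelled is ∫|v| dt — sum the magnitudes of each area piece.
0–2 s: |4| × 2 = 8 m
2–4 s: |-8| × 2 = 16 m
4–5 s: |-2| × 1 = 2 m
Total distance = 26 m

26 m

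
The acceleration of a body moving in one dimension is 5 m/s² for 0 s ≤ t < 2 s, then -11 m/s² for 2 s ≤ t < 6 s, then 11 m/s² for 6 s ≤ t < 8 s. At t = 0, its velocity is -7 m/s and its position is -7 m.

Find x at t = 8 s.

On each constant-a segment, Δv = aΔt and Δx = v₀Δt + ½aΔt²; chain segment to segment.
0–2 s: v starts -7 m/s; Δx = -7·2 + ½·5·2² = -4 m; v ends 3 m/s.
2–6 s: v starts 3 m/s; Δx = 3·4 + ½·-11·4² = -76 m; v ends -41 m/s.
6–8 s: v starts -41 m/s; Δx = -41·2 + ½·11·2² = -60 m; v ends -19 m/s.
x(8) = -7 + Σ Δx = -147 m.

-147 m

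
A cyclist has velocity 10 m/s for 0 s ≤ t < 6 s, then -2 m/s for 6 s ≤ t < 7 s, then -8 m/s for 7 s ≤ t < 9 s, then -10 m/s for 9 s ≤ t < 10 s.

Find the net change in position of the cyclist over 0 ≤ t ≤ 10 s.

Net displacement equals the area under the velocity-time graph (areas below the axis count negative).
0–6 s: 10 × 6 = 60 m
6–7 s: -2 × 1 = -2 m
7–9 s: -8 × 2 = -16 m
9–10 s: -10 × 1 = -10 m
Net displacement = 32 m

32 m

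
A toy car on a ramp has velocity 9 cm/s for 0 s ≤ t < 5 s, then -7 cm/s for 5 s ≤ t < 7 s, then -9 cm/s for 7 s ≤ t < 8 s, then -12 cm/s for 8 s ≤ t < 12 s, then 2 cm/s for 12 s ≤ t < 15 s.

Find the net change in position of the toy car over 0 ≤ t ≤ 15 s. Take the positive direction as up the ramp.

-20 cm

Net displacement equals the area under the velocity-time graph (areas below the axis count negative).
0–5 s: 9 × 5 = 45 cm
5–7 s: -7 × 2 = -14 cm
7–8 s: -9 × 1 = -9 cm
8–12 s: -12 × 4 = -48 cm
12–15 s: 2 × 3 = 6 cm
Net displacement = -20 cm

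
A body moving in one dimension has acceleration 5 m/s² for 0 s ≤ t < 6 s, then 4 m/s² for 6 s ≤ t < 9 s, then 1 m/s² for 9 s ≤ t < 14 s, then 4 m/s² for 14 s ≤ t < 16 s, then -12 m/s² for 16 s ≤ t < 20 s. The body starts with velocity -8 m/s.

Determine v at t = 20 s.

-1 m/s

Δv equals the area under the a-t graph; then v = v₀ + Δv.
0–6 s: 5 × 6 = 30 m/s
6–9 s: 4 × 3 = 12 m/s
9–14 s: 1 × 5 = 5 m/s
14–16 s: 4 × 2 = 8 m/s
16–20 s: -12 × 4 = -48 m/s
Δv = 7 m/s, so v(20) = -8 + (7) = -1 m/s.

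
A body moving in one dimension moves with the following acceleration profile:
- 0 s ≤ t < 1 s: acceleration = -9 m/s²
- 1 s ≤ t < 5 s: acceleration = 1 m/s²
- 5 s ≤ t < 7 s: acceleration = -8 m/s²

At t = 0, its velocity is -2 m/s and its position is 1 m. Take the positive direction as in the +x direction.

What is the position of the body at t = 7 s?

On each constant-a segment, Δv = aΔt and Δx = v₀Δt + ½aΔt²; chain segment to segment.
0–1 s: v starts -2 m/s; Δx = -2·1 + ½·-9·1² = -6.5 m; v ends -11 m/s.
1–5 s: v starts -11 m/s; Δx = -11·4 + ½·1·4² = -36 m; v ends -7 m/s.
5–7 s: v starts -7 m/s; Δx = -7·2 + ½·-8·2² = -30 m; v ends -23 m/s.
x(7) = 1 + Σ Δx = -71.5 m.

-71.5 m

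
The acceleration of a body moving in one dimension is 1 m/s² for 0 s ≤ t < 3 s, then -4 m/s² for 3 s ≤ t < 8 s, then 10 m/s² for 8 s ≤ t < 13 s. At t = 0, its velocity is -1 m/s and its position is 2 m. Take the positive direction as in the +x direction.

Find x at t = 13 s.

-1.5 m

On each constant-a segment, Δv = aΔt and Δx = v₀Δt + ½aΔt²; chain segment to segment.
0–3 s: v starts -1 m/s; Δx = -1·3 + ½·1·3² = 1.5 m; v ends 2 m/s.
3–8 s: v starts 2 m/s; Δx = 2·5 + ½·-4·5² = -40 m; v ends -18 m/s.
8–13 s: v starts -18 m/s; Δx = -18·5 + ½·10·5² = 35 m; v ends 32 m/s.
x(13) = 2 + Σ Δx = -1.5 m.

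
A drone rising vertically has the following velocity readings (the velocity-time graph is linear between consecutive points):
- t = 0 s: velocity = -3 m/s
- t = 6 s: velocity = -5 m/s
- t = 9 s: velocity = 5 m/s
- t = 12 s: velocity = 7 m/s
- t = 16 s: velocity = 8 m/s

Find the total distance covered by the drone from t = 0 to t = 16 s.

79.5 m

Distance (not displacement) is the total path length: add the absolute areas under v-t.
0–6 s: |½(-3 + -5)(6)| = 24 m
6–9 s: v = 0 at t = 7.5 s; triangle areas 3.75 + 3.75 = 7.5 m
9–12 s: |½(5 + 7)(3)| = 18 m
12–16 s: |½(7 + 8)(4)| = 30 m
Total distance = 79.5 m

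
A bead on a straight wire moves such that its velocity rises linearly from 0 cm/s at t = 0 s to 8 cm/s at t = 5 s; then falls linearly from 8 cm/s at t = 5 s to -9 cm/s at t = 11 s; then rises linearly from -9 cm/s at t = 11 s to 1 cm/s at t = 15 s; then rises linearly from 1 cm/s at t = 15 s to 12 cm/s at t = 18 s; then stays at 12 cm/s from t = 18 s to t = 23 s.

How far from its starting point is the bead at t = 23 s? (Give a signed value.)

80.5 cm

Net displacement equals the area under the velocity-time graph (areas below the axis count negative).
0–5 s: ½(0 + 8)(5) = 20 cm
5–11 s: ½(8 + -9)(6) = -3 cm
11–15 s: ½(-9 + 1)(4) = -16 cm
15–18 s: ½(1 + 12)(3) = 19.5 cm
18–23 s: 12 × 5 = 60 cm
Net displacement = 80.5 cm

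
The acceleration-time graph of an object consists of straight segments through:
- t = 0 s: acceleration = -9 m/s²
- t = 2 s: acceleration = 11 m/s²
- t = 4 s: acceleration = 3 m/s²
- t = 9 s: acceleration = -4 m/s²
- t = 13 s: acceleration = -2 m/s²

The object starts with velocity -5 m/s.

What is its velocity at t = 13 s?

Δv equals the area under the a-t graph; then v = v₀ + Δv.
0–2 s: ½(-9 + 11)(2) = 2 m/s
2–4 s: ½(11 + 3)(2) = 14 m/s
4–9 s: ½(3 + -4)(5) = -2.5 m/s
9–13 s: ½(-4 + -2)(4) = -12 m/s
Δv = 1.5 m/s, so v(13) = -5 + (1.5) = -3.5 m/s.

-3.5 m/s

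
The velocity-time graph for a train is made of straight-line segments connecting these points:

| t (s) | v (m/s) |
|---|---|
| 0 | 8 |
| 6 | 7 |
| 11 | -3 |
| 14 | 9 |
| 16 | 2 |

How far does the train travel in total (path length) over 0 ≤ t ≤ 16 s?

81.75 m

Distance (not displacement) is the total path length: add the absolute areas under v-t.
0–6 s: |½(8 + 7)(6)| = 45 m
6–11 s: v = 0 at t = 9.5 s; triangle areas 12.25 + 2.25 = 14.5 m
11–14 s: v = 0 at t = 11.75 s; triangle areas 1.125 + 10.125 = 11.25 m
14–16 s: |½(9 + 2)(2)| = 11 m
Total distance = 81.75 m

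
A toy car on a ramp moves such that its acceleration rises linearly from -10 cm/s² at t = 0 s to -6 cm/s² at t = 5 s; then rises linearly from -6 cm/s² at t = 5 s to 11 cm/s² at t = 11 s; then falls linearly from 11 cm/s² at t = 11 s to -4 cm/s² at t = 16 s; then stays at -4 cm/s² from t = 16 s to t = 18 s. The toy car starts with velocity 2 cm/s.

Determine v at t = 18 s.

-13.5 cm/s

Δv equals the area under the a-t graph; then v = v₀ + Δv.
0–5 s: ½(-10 + -6)(5) = -40 cm/s
5–11 s: ½(-6 + 11)(6) = 15 cm/s
11–16 s: ½(11 + -4)(5) = 17.5 cm/s
16–18 s: -4 × 2 = -8 cm/s
Δv = -15.5 cm/s, so v(18) = 2 + (-15.5) = -13.5 cm/s.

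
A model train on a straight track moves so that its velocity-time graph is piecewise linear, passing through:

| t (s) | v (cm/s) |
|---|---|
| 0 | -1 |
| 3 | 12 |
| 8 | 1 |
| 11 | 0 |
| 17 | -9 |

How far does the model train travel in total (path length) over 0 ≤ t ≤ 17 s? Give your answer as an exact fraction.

2021/26 cm

Distance (not displacement) is the total path length: add the absolute areas under v-t.
0–3 s: v = 0 at t = 3/13 s; triangle areas 3/26 + 216/13 = 435/26 cm
3–8 s: |½(12 + 1)(5)| = 32.5 cm
8–11 s: |½(1 + 0)(3)| = 1.5 cm
11–17 s: |½(0 + -9)(6)| = 27 cm
Total distance = 2021/26 cm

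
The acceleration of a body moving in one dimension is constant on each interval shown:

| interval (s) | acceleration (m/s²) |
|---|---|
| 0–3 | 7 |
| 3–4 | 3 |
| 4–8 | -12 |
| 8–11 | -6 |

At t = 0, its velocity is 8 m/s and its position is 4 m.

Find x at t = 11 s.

On each constant-a segment, Δv = aΔt and Δx = v₀Δt + ½aΔt²; chain segment to segment.
0–3 s: v starts 8 m/s; Δx = 8·3 + ½·7·3² = 55.5 m; v ends 29 m/s.
3–4 s: v starts 29 m/s; Δx = 29·1 + ½·3·1² = 30.5 m; v ends 32 m/s.
4–8 s: v starts 32 m/s; Δx = 32·4 + ½·-12·4² = 32 m; v ends -16 m/s.
8–11 s: v starts -16 m/s; Δx = -16·3 + ½·-6·3² = -75 m; v ends -34 m/s.
x(11) = 4 + Σ Δx = 47 m.

47 m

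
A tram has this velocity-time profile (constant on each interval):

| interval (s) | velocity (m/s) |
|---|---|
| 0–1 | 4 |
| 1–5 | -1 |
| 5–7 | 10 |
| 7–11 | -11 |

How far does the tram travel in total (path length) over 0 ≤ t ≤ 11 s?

Distance (not displacement) is the total path length: add the absolute areas under v-t.
0–1 s: |4| × 1 = 4 m
1–5 s: |-1| × 4 = 4 m
5–7 s: |10| × 2 = 20 m
7–11 s: |-11| × 4 = 44 m
Total distance = 72 m

72 m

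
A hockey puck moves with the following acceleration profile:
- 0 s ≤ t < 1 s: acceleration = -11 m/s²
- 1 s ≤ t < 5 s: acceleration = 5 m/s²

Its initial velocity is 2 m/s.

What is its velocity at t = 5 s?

11 m/s

Δv equals the area under the a-t graph; then v = v₀ + Δv.
0–1 s: -11 × 1 = -11 m/s
1–5 s: 5 × 4 = 20 m/s
Δv = 9 m/s, so v(5) = 2 + (9) = 11 m/s.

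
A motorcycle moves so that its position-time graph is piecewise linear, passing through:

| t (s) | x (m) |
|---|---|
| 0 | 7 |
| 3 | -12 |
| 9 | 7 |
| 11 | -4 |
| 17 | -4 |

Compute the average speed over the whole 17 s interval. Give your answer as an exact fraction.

49/17 m/s

Average speed = (total path length)/(elapsed time); on a piecewise-linear x-t graph the path length is Σ|Δx|.
0–3 s: |Δx| = |-12 − 7| = 19 m
3–9 s: |Δx| = |7 − -12| = 19 m
9–11 s: |Δx| = |-4 − 7| = 11 m
11–17 s: |Δx| = |-4 − -4| = 0 m
Total path = 49 m; average speed = 49/17 = 49/17 m/s.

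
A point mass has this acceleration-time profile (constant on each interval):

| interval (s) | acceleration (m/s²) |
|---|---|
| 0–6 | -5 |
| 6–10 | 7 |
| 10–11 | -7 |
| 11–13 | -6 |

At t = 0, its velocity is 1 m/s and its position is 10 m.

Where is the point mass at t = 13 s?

On each constant-a segment, Δv = aΔt and Δx = v₀Δt + ½aΔt²; chain segment to segment.
0–6 s: v starts 1 m/s; Δx = 1·6 + ½·-5·6² = -84 m; v ends -29 m/s.
6–10 s: v starts -29 m/s; Δx = -29·4 + ½·7·4² = -60 m; v ends -1 m/s.
10–11 s: v starts -1 m/s; Δx = -1·1 + ½·-7·1² = -4.5 m; v ends -8 m/s.
11–13 s: v starts -8 m/s; Δx = -8·2 + ½·-6·2² = -28 m; v ends -20 m/s.
x(13) = 10 + Σ Δx = -166.5 m.

-166.5 m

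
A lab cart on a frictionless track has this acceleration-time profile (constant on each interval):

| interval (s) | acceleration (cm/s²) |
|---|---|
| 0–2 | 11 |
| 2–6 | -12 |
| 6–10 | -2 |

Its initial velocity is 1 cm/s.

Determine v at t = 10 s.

-33 cm/s

Δv equals the area under the a-t graph; then v = v₀ + Δv.
0–2 s: 11 × 2 = 22 cm/s
2–6 s: -12 × 4 = -48 cm/s
6–10 s: -2 × 4 = -8 cm/s
Δv = -34 cm/s, so v(10) = 1 + (-34) = -33 cm/s.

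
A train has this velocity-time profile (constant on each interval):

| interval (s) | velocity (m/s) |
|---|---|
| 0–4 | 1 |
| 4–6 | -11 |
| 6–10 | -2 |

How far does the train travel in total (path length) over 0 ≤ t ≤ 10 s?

34 m

Distance (not displacement) is the total path length: add the absolute areas under v-t.
0–4 s: |1| × 4 = 4 m
4–6 s: |-11| × 2 = 22 m
6–10 s: |-2| × 4 = 8 m
Total distance = 34 m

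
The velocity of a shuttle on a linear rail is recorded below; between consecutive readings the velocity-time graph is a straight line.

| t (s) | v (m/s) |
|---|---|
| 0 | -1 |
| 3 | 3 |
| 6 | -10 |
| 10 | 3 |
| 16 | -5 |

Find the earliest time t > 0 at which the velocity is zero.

t = 0.75 s

v changes sign on 0–3 s (from -1 to 3); the graph is linear there, so v = 0 at t = 0 + (1)·(3 − 0)/(3 − -1) = 0.75 s.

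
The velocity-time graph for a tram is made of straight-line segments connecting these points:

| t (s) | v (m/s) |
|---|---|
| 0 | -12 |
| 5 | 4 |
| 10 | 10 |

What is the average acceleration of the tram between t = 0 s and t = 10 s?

2.2 m/s²

Average acceleration = Δv/Δt = (10 − -12)/(10 − 0) = 2.2 m/s².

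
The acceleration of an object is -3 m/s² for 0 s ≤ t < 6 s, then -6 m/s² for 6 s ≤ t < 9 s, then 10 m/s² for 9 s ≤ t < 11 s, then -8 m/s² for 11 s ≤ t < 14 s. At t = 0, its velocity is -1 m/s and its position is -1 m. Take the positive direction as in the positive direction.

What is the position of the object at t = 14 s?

-286 m

On each constant-a segment, Δv = aΔt and Δx = v₀Δt + ½aΔt²; chain segment to segment.
0–6 s: v starts -1 m/s; Δx = -1·6 + ½·-3·6² = -60 m; v ends -19 m/s.
6–9 s: v starts -19 m/s; Δx = -19·3 + ½·-6·3² = -84 m; v ends -37 m/s.
9–11 s: v starts -37 m/s; Δx = -37·2 + ½·10·2² = -54 m; v ends -17 m/s.
11–14 s: v starts -17 m/s; Δx = -17·3 + ½·-8·3² = -87 m; v ends -41 m/s.
x(14) = -1 + Σ Δx = -286 m.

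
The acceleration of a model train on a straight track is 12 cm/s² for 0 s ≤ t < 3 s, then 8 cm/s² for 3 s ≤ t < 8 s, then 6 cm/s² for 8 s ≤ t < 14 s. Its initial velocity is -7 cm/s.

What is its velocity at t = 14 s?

105 cm/s

Δv equals the area under the a-t graph; then v = v₀ + Δv.
0–3 s: 12 × 3 = 36 cm/s
3–8 s: 8 × 5 = 40 cm/s
8–14 s: 6 × 6 = 36 cm/s
Δv = 112 cm/s, so v(14) = -7 + (112) = 105 cm/s.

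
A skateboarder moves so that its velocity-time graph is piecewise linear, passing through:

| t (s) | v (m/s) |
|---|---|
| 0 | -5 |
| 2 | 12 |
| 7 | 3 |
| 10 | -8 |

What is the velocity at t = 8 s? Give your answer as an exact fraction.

On 7–10 s the graph is linear from 3 to -8 m/s: v(8) = 3 + (-8 − 3)·(8 − 7)/(10 − 7) = -2/3 m/s.

-2/3 m/s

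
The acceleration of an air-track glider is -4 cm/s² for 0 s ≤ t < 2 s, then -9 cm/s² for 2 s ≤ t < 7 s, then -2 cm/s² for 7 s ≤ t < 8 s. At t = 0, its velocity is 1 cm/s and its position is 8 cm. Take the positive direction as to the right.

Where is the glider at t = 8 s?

-198.5 cm

On each constant-a segment, Δv = aΔt and Δx = v₀Δt + ½aΔt²; chain segment to segment.
0–2 s: v starts 1 cm/s; Δx = 1·2 + ½·-4·2² = -6 cm; v ends -7 cm/s.
2–7 s: v starts -7 cm/s; Δx = -7·5 + ½·-9·5² = -147.5 cm; v ends -52 cm/s.
7–8 s: v starts -52 cm/s; Δx = -52·1 + ½·-2·1² = -53 cm; v ends -54 cm/s.
x(8) = 8 + Σ Δx = -198.5 cm.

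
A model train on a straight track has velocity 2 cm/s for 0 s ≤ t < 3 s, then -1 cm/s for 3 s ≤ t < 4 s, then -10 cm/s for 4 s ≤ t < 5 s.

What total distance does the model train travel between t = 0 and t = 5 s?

17 cm

Total distance travelled is ∫|v| dt — sum the magnitudes of each area piece.
0–3 s: |2| × 3 = 6 cm
3–4 s: |-1| × 1 = 1 cm
4–5 s: |-10| × 1 = 10 cm
Total distance = 17 cm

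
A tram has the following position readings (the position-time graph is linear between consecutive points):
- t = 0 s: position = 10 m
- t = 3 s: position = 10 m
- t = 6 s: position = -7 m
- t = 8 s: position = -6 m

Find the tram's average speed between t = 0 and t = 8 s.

2.25 m/s

Average speed = (total path length)/(elapsed time); on a piecewise-linear x-t graph the path length is Σ|Δx|.
0–3 s: |Δx| = |10 − 10| = 0 m
3–6 s: |Δx| = |-7 − 10| = 17 m
6–8 s: |Δx| = |-6 − -7| = 1 m
Total path = 18 m; average speed = 18/8 = 2.25 m/s.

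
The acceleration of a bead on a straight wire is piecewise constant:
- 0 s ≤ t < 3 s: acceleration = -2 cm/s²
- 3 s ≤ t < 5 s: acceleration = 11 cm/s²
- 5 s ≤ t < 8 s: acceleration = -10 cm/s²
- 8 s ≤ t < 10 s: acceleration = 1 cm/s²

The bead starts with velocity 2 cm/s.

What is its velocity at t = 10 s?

-10 cm/s

Δv equals the area under the a-t graph; then v = v₀ + Δv.
0–3 s: -2 × 3 = -6 cm/s
3–5 s: 11 × 2 = 22 cm/s
5–8 s: -10 × 3 = -30 cm/s
8–10 s: 1 × 2 = 2 cm/s
Δv = -12 cm/s, so v(10) = 2 + (-12) = -10 cm/s.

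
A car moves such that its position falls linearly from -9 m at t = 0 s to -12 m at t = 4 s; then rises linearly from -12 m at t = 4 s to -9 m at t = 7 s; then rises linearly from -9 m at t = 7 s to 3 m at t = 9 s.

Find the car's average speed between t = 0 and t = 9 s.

Average speed = (total path length)/(elapsed time); on a piecewise-linear x-t graph the path length is Σ|Δx|.
0–4 s: |Δx| = |-12 − -9| = 3 m
4–7 s: |Δx| = |-9 − -12| = 3 m
7–9 s: |Δx| = |3 − -9| = 12 m
Total path = 18 m; average speed = 18/9 = 2 m/s.

2 m/s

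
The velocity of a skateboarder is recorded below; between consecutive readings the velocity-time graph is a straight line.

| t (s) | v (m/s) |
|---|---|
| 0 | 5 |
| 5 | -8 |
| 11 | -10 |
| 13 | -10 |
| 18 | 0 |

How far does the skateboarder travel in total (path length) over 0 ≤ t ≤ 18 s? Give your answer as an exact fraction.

3019/26 m

Distance (not displacement) is the total path length: add the absolute areas under v-t.
0–5 s: v = 0 at t = 25/13 s; triangle areas 125/26 + 160/13 = 445/26 m
5–11 s: |½(-8 + -10)(6)| = 54 m
11–13 s: |-10| × 2 = 20 m
13–18 s: |½(-10 + 0)(5)| = 25 m
Total distance = 3019/26 m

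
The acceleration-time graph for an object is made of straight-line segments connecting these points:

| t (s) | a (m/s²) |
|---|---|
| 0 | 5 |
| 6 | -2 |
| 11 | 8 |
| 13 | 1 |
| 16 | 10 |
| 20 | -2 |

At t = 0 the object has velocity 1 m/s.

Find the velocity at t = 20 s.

Δv equals the area under the a-t graph; then v = v₀ + Δv.
0–6 s: ½(5 + -2)(6) = 9 m/s
6–11 s: ½(-2 + 8)(5) = 15 m/s
11–13 s: ½(8 + 1)(2) = 9 m/s
13–16 s: ½(1 + 10)(3) = 16.5 m/s
16–20 s: ½(10 + -2)(4) = 16 m/s
Δv = 65.5 m/s, so v(20) = 1 + (65.5) = 66.5 m/s.

66.5 m/s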